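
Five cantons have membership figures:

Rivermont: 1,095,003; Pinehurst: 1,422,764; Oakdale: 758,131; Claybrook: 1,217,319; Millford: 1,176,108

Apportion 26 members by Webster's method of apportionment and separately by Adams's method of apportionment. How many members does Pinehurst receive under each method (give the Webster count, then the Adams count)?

Webster: Rivermont 5, Pinehurst 7, Oakdale 3, Claybrook 6, Millford 5.
Adams: Rivermont 5, Pinehurst 6, Oakdale 4, Claybrook 6, Millford 5.
Pinehurst gets 7 under Webster and 6 under Adams.

7 and 6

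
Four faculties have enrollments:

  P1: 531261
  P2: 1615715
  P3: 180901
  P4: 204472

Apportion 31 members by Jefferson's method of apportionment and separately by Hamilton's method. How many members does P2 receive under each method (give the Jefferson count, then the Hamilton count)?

21 and 20

Jefferson: P1 6, P2 21, P3 2, P4 2.
Hamilton: P1 7, P2 20, P3 2, P4 2.
P2 gets 21 under Jefferson and 20 under Hamilton.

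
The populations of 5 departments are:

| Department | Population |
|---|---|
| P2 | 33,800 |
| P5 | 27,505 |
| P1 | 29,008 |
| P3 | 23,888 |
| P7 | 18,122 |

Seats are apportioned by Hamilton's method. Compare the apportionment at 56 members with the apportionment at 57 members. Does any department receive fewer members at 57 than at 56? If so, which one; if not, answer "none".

At 56 seats: P2 14, P5 12, P1 12, P3 10, P7 8.
At 57 seats: P2 15, P5 12, P1 12, P3 10, P7 8.
No department's allocation decreased.

none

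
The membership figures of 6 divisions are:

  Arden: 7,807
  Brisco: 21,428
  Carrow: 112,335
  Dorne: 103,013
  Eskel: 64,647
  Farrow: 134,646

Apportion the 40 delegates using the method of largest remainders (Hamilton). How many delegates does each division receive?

Total 443876; standard divisor 443876/40 ≈ 11096.9.
Standard quotas: Arden 0.7035, Brisco 1.9310, Carrow 10.1231, Dorne 9.2830, Eskel 5.8257, Farrow 12.1337.
Lower quotas: Arden 0, Brisco 1, Carrow 10, Dorne 9, Eskel 5, Farrow 12 (sum 37, leaving 3 seats).
Remainders in descending order: Brisco 0.9310, Eskel 0.8257, Arden 0.7035, Dorne 0.2830, Farrow 0.1337, Carrow 0.1231.
Largest remainders: Brisco, Eskel, Arden receive the extra seats.

Arden 1, Brisco 2, Carrow 10, Dorne 9, Eskel 6, Farrow 12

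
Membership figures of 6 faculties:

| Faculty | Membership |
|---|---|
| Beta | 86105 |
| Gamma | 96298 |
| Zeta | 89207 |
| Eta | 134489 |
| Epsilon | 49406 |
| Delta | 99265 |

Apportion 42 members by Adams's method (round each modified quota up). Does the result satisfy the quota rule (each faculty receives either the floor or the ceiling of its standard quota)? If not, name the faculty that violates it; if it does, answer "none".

Standard quotas: Beta 6.519, Gamma 7.290, Zeta 6.754, Eta 10.182, Epsilon 3.740, Delta 7.515.
Adams allocation: Beta 7, Gamma 7, Zeta 7, Eta 10, Epsilon 4, Delta 7.
Every allocation lies between the lower and upper quota.

none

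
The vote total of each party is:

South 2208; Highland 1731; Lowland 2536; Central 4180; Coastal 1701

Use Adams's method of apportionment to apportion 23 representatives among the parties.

South: 4, Highland: 3, Lowland: 5, Central: 8, Coastal: 3

Standard divisor 12356/23 ≈ 537.217; standard quotas: South 4.110, Highland 3.222, Lowland 4.721, Central 7.781, Coastal 3.166.
Rounding up gives 5, 4, 5, 8, 4 = 26 seats, so the divisor must be adjusted.
With modified divisor 590: modified quotas South 3.742, Highland 2.934, Lowland 4.298, Central 7.085, Coastal 2.883.
Rounding up: South 4, Highland 3, Lowland 5, Central 8, Coastal 3 (total 23).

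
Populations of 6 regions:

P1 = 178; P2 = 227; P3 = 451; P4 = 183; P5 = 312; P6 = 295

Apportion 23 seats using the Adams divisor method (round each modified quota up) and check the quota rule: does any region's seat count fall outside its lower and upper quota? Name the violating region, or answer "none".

none

Standard quotas: P1 2.487, P2 3.172, P3 6.302, P4 2.557, P5 4.360, P6 4.122.
Adams allocation: P1 3, P2 3, P3 6, P4 3, P5 4, P6 4.
Every allocation lies between the lower and upper quota.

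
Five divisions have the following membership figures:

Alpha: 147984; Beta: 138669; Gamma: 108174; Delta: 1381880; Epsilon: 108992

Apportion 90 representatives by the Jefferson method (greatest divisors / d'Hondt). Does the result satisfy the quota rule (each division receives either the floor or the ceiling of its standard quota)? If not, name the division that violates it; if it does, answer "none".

Delta

Standard quotas: Alpha 7.063, Beta 6.618, Gamma 5.163, Delta 65.954, Epsilon 5.202.
Jefferson allocation: Alpha 7, Beta 6, Gamma 5, Delta 67, Epsilon 5.
Delta has quota 65.954 (lower 65, upper 66) but receives 67 — outside the quota interval.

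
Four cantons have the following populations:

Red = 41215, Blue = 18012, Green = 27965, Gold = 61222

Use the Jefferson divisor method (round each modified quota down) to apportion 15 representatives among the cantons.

Red=4, Blue=2, Green=3, Gold=6

Standard divisor 148414/15 ≈ 9894.267; standard quotas: Red 4.166, Blue 1.820, Green 2.826, Gold 6.188.
Rounding down gives 4, 1, 2, 6 = 13 seats, so the divisor must be adjusted.
With modified divisor 8900: modified quotas Red 4.631, Blue 2.024, Green 3.142, Gold 6.879.
Rounding down: Red 4, Blue 2, Green 3, Gold 6 (total 15).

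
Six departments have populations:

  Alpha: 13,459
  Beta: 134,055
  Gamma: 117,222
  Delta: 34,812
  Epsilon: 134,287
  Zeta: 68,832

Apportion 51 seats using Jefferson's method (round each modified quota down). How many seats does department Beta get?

Standard divisor 502667/51 ≈ 9856.216; standard quotas: Alpha 1.366, Beta 13.601, Gamma 11.893, Delta 3.532, Epsilon 13.625, Zeta 6.984.
Rounding down gives 1, 13, 11, 3, 13, 6 = 47 seats, so the divisor must be adjusted.
With modified divisor 9300: modified quotas Alpha 1.447, Beta 14.415, Gamma 12.605, Delta 3.743, Epsilon 14.439, Zeta 7.401.
Rounding down: Alpha 1, Beta 14, Gamma 12, Delta 3, Epsilon 14, Zeta 7 (total 51).
Beta receives 14.

14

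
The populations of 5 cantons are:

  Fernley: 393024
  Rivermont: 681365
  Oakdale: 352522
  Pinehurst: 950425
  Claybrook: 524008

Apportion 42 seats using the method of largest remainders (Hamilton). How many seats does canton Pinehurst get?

14

Standard divisor: 2901344 ÷ 42 ≈ 69079.619.
Standard quotas: Fernley 5.6894, Rivermont 9.8635, Oakdale 5.1031, Pinehurst 13.7584, Claybrook 7.5856.
Lower quotas: Fernley 5, Rivermont 9, Oakdale 5, Pinehurst 13, Claybrook 7 (sum 39, leaving 3 seats).
Remainders in descending order: Rivermont 0.8635, Pinehurst 0.7584, Fernley 0.6894, Claybrook 0.5856, Oakdale 0.1031.
Largest remainders: Rivermont, Pinehurst, Fernley receive the extra seats.
Pinehurst receives 14.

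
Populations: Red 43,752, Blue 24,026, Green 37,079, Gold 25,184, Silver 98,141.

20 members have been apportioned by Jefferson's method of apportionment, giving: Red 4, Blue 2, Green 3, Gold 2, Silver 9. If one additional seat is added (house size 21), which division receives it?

Silver

Priority for the next seat is population ÷ (current seats + 1).
Priorities: Red 8750.400, Blue 8008.667, Green 9269.750, Gold 8394.667, Silver 9814.100.
Highest priority: Silver.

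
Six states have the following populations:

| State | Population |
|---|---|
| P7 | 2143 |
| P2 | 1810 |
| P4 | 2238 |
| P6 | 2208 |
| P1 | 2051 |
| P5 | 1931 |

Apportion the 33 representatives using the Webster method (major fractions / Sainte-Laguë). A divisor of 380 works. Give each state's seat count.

With modified divisor 380: modified quotas P7 5.639, P2 4.763, P4 5.889, P6 5.811, P1 5.397, P5 5.082.
Rounding to the nearest integer: P7 6, P2 5, P4 6, P6 6, P1 5, P5 5 (total 33).

P7 6, P2 5, P4 6, P6 6, P1 5, P5 5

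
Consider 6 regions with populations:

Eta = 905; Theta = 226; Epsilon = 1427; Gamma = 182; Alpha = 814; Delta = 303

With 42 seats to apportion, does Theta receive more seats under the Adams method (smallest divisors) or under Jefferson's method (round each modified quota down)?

Adams: Eta 9, Theta 3, Epsilon 15, Gamma 2, Alpha 9, Delta 4.
Jefferson: Eta 10, Theta 2, Epsilon 16, Gamma 2, Alpha 9, Delta 3.
Theta gets 3 under Adams and 2 under Jefferson.

Adams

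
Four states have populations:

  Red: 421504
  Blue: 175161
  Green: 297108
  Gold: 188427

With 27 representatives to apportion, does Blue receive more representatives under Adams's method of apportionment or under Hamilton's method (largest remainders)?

Adams: Red 10, Blue 5, Green 7, Gold 5.
Hamilton: Red 11, Blue 4, Green 7, Gold 5.
Blue gets 5 under Adams and 4 under Hamilton.

Adams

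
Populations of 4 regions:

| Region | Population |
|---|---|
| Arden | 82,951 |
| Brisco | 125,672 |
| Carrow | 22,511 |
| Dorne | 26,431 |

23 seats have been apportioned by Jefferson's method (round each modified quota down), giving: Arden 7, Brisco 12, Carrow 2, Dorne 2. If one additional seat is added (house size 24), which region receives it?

Arden

Priority for the next seat is population ÷ (current seats + 1).
Priorities: Arden 10368.875, Brisco 9667.077, Carrow 7503.667, Dorne 8810.333.
Highest priority: Arden.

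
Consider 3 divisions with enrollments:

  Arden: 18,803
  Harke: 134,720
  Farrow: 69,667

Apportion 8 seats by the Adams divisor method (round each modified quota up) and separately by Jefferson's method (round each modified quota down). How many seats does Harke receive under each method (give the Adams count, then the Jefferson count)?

4 and 5

Adams: Arden 1, Harke 4, Farrow 3.
Jefferson: Arden 0, Harke 5, Farrow 3.
Harke gets 4 under Adams and 5 under Jefferson.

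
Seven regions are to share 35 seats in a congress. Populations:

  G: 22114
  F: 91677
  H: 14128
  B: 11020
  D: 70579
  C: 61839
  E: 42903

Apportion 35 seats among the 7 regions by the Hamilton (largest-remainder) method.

G=2; F=10; H=2; B=1; D=8; C=7; E=5

The standard divisor is 314260/35 ≈ 8978.857.
Standard quotas: G 2.4629, F 10.2103, H 1.5735, B 1.2273, D 7.8606, C 6.8872, E 4.7782.
Lower quotas: G 2, F 10, H 1, B 1, D 7, C 6, E 4 (sum 31, leaving 4 seats).
Remainders in descending order: C 0.8872, D 0.8606, E 0.7782, H 0.5735, G 0.4629, B 0.2273, F 0.2103.
The surplus seats go to C, D, E, H.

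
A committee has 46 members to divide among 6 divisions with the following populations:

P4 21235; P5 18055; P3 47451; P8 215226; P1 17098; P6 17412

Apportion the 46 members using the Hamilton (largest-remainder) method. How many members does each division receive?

P4: 3, P5: 3, P3: 7, P8: 29, P1: 2, P6: 2

Total 336477; standard divisor 336477/46 ≈ 7314.717.
Standard quotas: P4 2.9031, P5 2.4683, P3 6.4871, P8 29.4237, P1 2.3375, P6 2.3804.
Lower quotas: P4 2, P5 2, P3 6, P8 29, P1 2, P6 2 (sum 43, leaving 3 seats).
Remainders in descending order: P4 0.9031, P3 0.4871, P5 0.4683, P8 0.4237, P6 0.3804, P1 0.3375.
Largest remainders: P4, P3, P5 receive the extra seats.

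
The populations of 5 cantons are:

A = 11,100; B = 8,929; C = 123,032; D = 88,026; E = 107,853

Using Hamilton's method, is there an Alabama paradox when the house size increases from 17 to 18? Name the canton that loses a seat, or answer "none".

B

At 17 seats: A 1, B 1, C 6, D 4, E 5.
At 18 seats: A 1, B 0, C 6, D 5, E 6.
B drops from 1 to 0.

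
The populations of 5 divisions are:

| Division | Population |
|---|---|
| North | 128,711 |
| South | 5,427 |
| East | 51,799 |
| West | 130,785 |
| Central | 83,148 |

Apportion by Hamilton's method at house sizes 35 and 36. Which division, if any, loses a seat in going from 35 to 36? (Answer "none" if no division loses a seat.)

South

At 35 seats: North 11, South 1, East 5, West 11, Central 7.
At 36 seats: North 12, South 0, East 5, West 12, Central 7.
South drops from 1 to 0.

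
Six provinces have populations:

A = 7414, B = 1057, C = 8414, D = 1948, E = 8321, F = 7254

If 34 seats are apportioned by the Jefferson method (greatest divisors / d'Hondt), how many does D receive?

Standard divisor 34408/34 ≈ 1012; standard quotas: A 7.326, B 1.044, C 8.314, D 1.925, E 8.222, F 7.168.
Rounding down gives 7, 1, 8, 1, 8, 7 = 32 seats, so the divisor must be adjusted.
With modified divisor 930: modified quotas A 7.972, B 1.137, C 9.047, D 2.095, E 8.947, F 7.800.
Rounding down: A 7, B 1, C 9, D 2, E 8, F 7 (total 34).
D receives 2.

2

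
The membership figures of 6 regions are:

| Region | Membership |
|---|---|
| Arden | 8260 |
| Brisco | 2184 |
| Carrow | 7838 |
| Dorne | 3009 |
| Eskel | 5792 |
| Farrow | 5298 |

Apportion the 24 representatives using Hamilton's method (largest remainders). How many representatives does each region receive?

Arden=6; Brisco=2; Carrow=6; Dorne=2; Eskel=4; Farrow=4

Total 32381; standard divisor 32381/24 ≈ 1349.208.
Standard quotas: Arden 6.1221, Brisco 1.6187, Carrow 5.8093, Dorne 2.2302, Eskel 4.2929, Farrow 3.9267.
Lower quotas: Arden 6, Brisco 1, Carrow 5, Dorne 2, Eskel 4, Farrow 3 (sum 21, leaving 3 seats).
Remainders in descending order: Farrow 0.9267, Carrow 0.8093, Brisco 0.6187, Eskel 0.2929, Dorne 0.2302, Arden 0.1221.
The surplus seats go to Farrow, Carrow, Brisco.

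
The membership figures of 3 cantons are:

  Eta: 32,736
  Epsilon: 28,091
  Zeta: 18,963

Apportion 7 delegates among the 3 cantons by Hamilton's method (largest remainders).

Total 79790; standard divisor 79790/7 ≈ 11398.571.
Standard quotas: Eta 2.8719, Epsilon 2.4644, Zeta 1.6636.
Lower quotas: Eta 2, Epsilon 2, Zeta 1 (sum 5, leaving 2 seats).
Remainders in descending order: Eta 0.8719, Zeta 0.6636, Epsilon 0.4644.
Largest remainders: Eta, Zeta receive the extra seats.

Eta 3, Epsilon 2, Zeta 2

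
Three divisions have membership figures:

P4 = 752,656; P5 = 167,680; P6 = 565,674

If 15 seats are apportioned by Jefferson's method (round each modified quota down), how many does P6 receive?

Standard divisor 1486010/15 ≈ 99067.333; standard quotas: P4 7.597, P5 1.693, P6 5.710.
Rounding down gives 7, 1, 5 = 13 seats, so the divisor must be adjusted.
With modified divisor 89000: modified quotas P4 8.457, P5 1.884, P6 6.356.
Rounding down: P4 8, P5 1, P6 6 (total 15).
P6 receives 6.

6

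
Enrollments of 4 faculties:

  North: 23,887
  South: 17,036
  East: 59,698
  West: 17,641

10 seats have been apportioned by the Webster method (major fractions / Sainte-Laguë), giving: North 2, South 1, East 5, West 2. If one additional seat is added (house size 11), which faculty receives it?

Priority for the next seat is population ÷ (current seats + 0.5).
Priorities: North 9554.800, South 11357.333, East 10854.182, West 7056.400.
Highest priority: South.

South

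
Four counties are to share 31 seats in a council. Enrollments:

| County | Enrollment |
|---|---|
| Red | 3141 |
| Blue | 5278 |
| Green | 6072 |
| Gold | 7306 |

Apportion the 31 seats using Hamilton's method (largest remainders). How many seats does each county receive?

Standard divisor: 21797 ÷ 31 ≈ 703.129.
Standard quotas: Red 4.4672, Blue 7.5064, Green 8.6357, Gold 10.3907.
Lower quotas: Red 4, Blue 7, Green 8, Gold 10 (sum 29, leaving 2 seats).
Remainders in descending order: Green 0.6357, Blue 0.5064, Red 0.4672, Gold 0.3907.
Largest remainders: Green, Blue receive the extra seats.

Red=4; Blue=8; Green=9; Gold=10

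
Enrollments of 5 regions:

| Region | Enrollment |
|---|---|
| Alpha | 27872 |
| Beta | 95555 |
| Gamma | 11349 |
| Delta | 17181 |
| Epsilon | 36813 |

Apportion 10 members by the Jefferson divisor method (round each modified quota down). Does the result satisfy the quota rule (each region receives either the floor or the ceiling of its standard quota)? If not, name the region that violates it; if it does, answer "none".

none

Standard quotas: Alpha 1.477, Beta 5.062, Gamma 0.601, Delta 0.910, Epsilon 1.950.
Jefferson allocation: Alpha 1, Beta 6, Gamma 0, Delta 1, Epsilon 2.
Every allocation lies between the lower and upper quota.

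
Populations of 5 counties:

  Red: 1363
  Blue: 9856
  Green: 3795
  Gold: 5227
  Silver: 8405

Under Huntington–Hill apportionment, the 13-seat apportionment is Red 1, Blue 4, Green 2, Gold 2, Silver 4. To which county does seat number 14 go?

Blue

Priority for the next seat is population ÷ (√(s·(s+1))).
Priorities: Red 963.787, Blue 2203.869, Green 1549.302, Gold 2133.914, Silver 1879.415.
Highest priority: Blue.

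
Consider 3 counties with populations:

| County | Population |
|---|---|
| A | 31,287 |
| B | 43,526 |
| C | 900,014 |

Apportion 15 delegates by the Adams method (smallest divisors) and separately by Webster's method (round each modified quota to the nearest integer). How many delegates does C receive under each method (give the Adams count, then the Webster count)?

13 and 14

Adams: A 1, B 1, C 13.
Webster: A 0, B 1, C 14.
C gets 13 under Adams and 14 under Webster.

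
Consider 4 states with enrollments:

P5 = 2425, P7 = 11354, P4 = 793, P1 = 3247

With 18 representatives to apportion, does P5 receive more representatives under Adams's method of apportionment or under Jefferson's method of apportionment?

Adams

Adams: P5 3, P7 11, P4 1, P1 3.
Jefferson: P5 2, P7 13, P4 0, P1 3.
P5 gets 3 under Adams and 2 under Jefferson.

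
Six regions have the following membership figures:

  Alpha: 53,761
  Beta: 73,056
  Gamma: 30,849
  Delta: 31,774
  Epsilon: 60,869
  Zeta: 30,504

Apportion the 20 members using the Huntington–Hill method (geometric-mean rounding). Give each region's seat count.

With divisor 13474: modified quotas Alpha 3.990, Beta 5.422, Gamma 2.290, Delta 2.358, Epsilon 4.518, Zeta 2.264.
Geometric-mean thresholds: Alpha √(3·4)=3.464, Beta √(5·6)=5.477, Gamma √(2·3)=2.449, Delta √(2·3)=2.449, Epsilon √(4·5)=4.472, Zeta √(2·3)=2.449.
Each quota rounded against its threshold gives Alpha 4, Beta 5, Gamma 2, Delta 2, Epsilon 5, Zeta 2 (total 20).

Alpha 4, Beta 5, Gamma 2, Delta 2, Epsilon 5, Zeta 2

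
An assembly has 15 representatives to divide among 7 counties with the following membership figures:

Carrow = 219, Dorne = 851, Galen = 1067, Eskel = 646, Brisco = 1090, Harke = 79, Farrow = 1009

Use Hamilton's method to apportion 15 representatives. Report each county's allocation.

Carrow 1, Dorne 3, Galen 3, Eskel 2, Brisco 3, Harke 0, Farrow 3

Standard divisor: 4961 ÷ 15 ≈ 330.733.
Standard quotas: Carrow 0.662, Dorne 2.573, Galen 3.226, Eskel 1.953, Brisco 3.296, Harke 0.239, Farrow 3.051.
Lower quotas: Carrow 0, Dorne 2, Galen 3, Eskel 1, Brisco 3, Harke 0, Farrow 3 (sum 12, leaving 3 seats).
Remainders in descending order: Eskel 0.953, Carrow 0.662, Dorne 0.573, Brisco 0.296, Harke 0.239, Galen 0.226, Farrow 0.051.
Largest remainders: Eskel, Carrow, Dorne receive the extra seats.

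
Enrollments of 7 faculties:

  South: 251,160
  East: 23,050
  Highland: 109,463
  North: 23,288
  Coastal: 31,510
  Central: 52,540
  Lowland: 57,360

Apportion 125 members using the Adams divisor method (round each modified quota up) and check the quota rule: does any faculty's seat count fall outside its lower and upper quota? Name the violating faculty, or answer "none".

South

Standard quotas: South 57.251, East 5.254, Highland 24.952, North 5.308, Coastal 7.183, Central 11.976, Lowland 13.075.
Adams allocation: South 56, East 6, Highland 25, North 6, Coastal 7, Central 12, Lowland 13.
South has quota 57.251 (lower 57, upper 58) but receives 56 — outside the quota interval.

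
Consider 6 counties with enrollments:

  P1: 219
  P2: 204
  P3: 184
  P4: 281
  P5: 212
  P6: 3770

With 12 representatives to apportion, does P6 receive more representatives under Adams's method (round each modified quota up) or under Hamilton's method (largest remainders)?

Hamilton

Adams: P1 1, P2 1, P3 1, P4 1, P5 1, P6 7.
Hamilton: P1 1, P2 0, P3 0, P4 1, P5 1, P6 9.
P6 gets 7 under Adams and 9 under Hamilton.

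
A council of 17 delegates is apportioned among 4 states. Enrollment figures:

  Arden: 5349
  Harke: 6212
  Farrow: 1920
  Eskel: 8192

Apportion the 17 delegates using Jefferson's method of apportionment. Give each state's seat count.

Standard divisor 21673/17 ≈ 1274.882; standard quotas: Arden 4.196, Harke 4.873, Farrow 1.506, Eskel 6.426.
Rounding down gives 4, 4, 1, 6 = 15 seats, so the divisor must be adjusted.
With modified divisor 1100: modified quotas Arden 4.863, Harke 5.647, Farrow 1.745, Eskel 7.447.
Rounding down: Arden 4, Harke 5, Farrow 1, Eskel 7 (total 17).

Arden=4; Harke=5; Farrow=1; Eskel=7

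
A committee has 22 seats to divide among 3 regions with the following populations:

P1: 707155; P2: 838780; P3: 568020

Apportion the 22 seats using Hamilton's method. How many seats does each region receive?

P1=7, P2=9, P3=6

The standard divisor is 2113955/22 ≈ 96088.864.
Standard quotas: P1 7.3594, P2 8.7292, P3 5.9114.
Lower quotas: P1 7, P2 8, P3 5 (sum 20, leaving 2 seats).
Remainders in descending order: P3 0.9114, P2 0.7292, P1 0.3594.
Largest remainders: P3, P2 receive the extra seats.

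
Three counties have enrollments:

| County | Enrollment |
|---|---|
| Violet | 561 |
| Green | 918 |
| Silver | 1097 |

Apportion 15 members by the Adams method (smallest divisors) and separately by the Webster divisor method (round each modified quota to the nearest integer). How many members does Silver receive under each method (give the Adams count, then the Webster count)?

6 and 7

Adams: Violet 4, Green 5, Silver 6.
Webster: Violet 3, Green 5, Silver 7.
Silver gets 6 under Adams and 7 under Webster.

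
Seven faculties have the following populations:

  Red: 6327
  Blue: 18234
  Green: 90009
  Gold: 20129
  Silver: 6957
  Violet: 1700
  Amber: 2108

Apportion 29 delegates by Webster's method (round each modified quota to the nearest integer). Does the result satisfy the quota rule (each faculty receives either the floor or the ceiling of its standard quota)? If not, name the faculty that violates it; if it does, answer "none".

Standard quotas: Red 1.261, Blue 3.635, Green 17.944, Gold 4.013, Silver 1.387, Violet 0.339, Amber 0.420.
Webster allocation: Red 1, Blue 4, Green 19, Gold 4, Silver 1, Violet 0, Amber 0.
Green has quota 17.944 (lower 17, upper 18) but receives 19 — outside the quota interval.

Green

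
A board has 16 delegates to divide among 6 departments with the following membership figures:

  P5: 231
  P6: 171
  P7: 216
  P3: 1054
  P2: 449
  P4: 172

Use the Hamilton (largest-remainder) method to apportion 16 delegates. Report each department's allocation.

Total 2293; standard divisor 2293/16 ≈ 143.312.
Standard quotas: P5 1.612, P6 1.193, P7 1.507, P3 7.355, P2 3.133, P4 1.200.
Lower quotas: P5 1, P6 1, P7 1, P3 7, P2 3, P4 1 (sum 14, leaving 2 seats).
Remainders in descending order: P5 0.612, P7 0.507, P3 0.355, P4 0.200, P6 0.193, P2 0.133.
The surplus seats go to P5, P7.

P5=2, P6=1, P7=2, P3=7, P2=3, P4=1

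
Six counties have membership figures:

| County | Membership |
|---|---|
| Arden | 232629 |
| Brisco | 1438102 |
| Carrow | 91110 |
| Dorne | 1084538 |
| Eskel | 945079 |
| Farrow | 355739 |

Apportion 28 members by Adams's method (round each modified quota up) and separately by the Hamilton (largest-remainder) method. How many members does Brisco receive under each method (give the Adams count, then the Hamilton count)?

9 and 10

Adams: Arden 2, Brisco 9, Carrow 1, Dorne 7, Eskel 6, Farrow 3.
Hamilton: Arden 2, Brisco 10, Carrow 1, Dorne 7, Eskel 6, Farrow 2.
Brisco gets 9 under Adams and 10 under Hamilton.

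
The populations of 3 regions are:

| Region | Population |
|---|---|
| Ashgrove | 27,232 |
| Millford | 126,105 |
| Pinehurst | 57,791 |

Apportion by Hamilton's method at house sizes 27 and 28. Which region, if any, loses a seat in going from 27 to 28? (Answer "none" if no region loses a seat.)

At 27 seats: Ashgrove 4, Millford 16, Pinehurst 7.
At 28 seats: Ashgrove 3, Millford 17, Pinehurst 8.
Ashgrove drops from 4 to 3.

Ashgrove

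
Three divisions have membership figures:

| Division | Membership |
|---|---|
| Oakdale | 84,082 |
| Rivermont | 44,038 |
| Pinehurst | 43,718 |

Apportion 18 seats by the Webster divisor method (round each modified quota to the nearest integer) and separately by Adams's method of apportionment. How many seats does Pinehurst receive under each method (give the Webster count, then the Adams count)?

Webster: Oakdale 9, Rivermont 5, Pinehurst 4.
Adams: Oakdale 8, Rivermont 5, Pinehurst 5.
Pinehurst gets 4 under Webster and 5 under Adams.

4 and 5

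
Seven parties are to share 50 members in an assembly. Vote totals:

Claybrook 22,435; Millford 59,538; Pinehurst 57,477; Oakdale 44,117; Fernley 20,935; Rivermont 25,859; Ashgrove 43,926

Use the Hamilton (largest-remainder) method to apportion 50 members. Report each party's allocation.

The standard divisor is 274287/50 ≈ 5485.74.
Standard quotas: Claybrook 4.0897, Millford 10.8532, Pinehurst 10.4775, Oakdale 8.0421, Fernley 3.8163, Rivermont 4.7139, Ashgrove 8.0073.
Lower quotas: Claybrook 4, Millford 10, Pinehurst 10, Oakdale 8, Fernley 3, Rivermont 4, Ashgrove 8 (sum 47, leaving 3 seats).
Remainders in descending order: Millford 0.8532, Fernley 0.8163, Rivermont 0.7139, Pinehurst 0.4775, Claybrook 0.0897, Oakdale 0.0421, Ashgrove 0.0073.
The surplus seats go to Millford, Fernley, Rivermont.

Claybrook 4, Millford 11, Pinehurst 10, Oakdale 8, Fernley 4, Rivermont 5, Ashgrove 8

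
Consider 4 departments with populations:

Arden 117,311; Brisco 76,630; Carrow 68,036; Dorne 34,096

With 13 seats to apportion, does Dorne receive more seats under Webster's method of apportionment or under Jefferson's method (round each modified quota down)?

Webster: Arden 5, Brisco 3, Carrow 3, Dorne 2.
Jefferson: Arden 6, Brisco 3, Carrow 3, Dorne 1.
Dorne gets 2 under Webster and 1 under Jefferson.

Webster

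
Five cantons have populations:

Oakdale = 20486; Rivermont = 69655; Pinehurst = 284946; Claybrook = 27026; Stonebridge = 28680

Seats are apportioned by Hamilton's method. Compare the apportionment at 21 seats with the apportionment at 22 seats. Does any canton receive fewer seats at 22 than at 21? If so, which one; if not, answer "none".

Stonebridge

At 21 seats: Oakdale 1, Rivermont 3, Pinehurst 14, Claybrook 1, Stonebridge 2.
At 22 seats: Oakdale 1, Rivermont 4, Pinehurst 15, Claybrook 1, Stonebridge 1.
Stonebridge drops from 2 to 1.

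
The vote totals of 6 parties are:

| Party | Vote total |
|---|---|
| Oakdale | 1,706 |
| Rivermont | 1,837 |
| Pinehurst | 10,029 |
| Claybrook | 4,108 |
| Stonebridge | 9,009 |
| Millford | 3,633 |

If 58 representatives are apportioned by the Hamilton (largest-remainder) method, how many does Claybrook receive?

8

The standard divisor is 30322/58 ≈ 522.793.
Standard quotas: Oakdale 3.2632, Rivermont 3.5138, Pinehurst 19.1835, Claybrook 7.8578, Stonebridge 17.2324, Millford 6.9492.
Lower quotas: Oakdale 3, Rivermont 3, Pinehurst 19, Claybrook 7, Stonebridge 17, Millford 6 (sum 55, leaving 3 seats).
Remainders in descending order: Millford 0.9492, Claybrook 0.8578, Rivermont 0.5138, Oakdale 0.2632, Stonebridge 0.2324, Pinehurst 0.1835.
The surplus seats go to Millford, Claybrook, Rivermont.
Claybrook receives 8.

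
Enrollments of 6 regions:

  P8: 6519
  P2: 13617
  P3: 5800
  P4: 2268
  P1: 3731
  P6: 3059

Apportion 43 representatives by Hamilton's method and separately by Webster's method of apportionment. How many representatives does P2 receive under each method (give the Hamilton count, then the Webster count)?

Hamilton: P8 8, P2 17, P3 7, P4 3, P1 4, P6 4.
Webster: P8 8, P2 16, P3 7, P4 3, P1 5, P6 4.
P2 gets 17 under Hamilton and 16 under Webster.

17 and 16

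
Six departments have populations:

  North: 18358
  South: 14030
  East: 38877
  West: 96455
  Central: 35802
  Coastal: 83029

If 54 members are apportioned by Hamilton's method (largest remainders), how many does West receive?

18

The standard divisor is 286551/54 ≈ 5306.5.
Standard quotas: North 3.4595, South 2.6439, East 7.3263, West 18.1768, Central 6.7468, Coastal 15.6467.
Lower quotas: North 3, South 2, East 7, West 18, Central 6, Coastal 15 (sum 51, leaving 3 seats).
Remainders in descending order: Central 0.7468, Coastal 0.6467, South 0.6439, North 0.4595, East 0.3263, West 0.1768.
Largest remainders: Central, Coastal, South receive the extra seats.
West receives 18.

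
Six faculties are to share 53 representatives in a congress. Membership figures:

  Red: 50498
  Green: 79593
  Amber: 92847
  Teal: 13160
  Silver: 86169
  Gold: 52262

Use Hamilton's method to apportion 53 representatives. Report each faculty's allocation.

Red=7, Green=11, Amber=13, Teal=2, Silver=12, Gold=8

Total 374529; standard divisor 374529/53 ≈ 7066.585.
Standard quotas: Red 7.1460, Green 11.2633, Amber 13.1389, Teal 1.8623, Silver 12.1939, Gold 7.3957.
Lower quotas: Red 7, Green 11, Amber 13, Teal 1, Silver 12, Gold 7 (sum 51, leaving 2 seats).
Remainders in descending order: Teal 0.8623, Gold 0.3957, Green 0.2633, Silver 0.1939, Red 0.1460, Amber 0.1389.
Largest remainders: Teal, Gold receive the extra seats.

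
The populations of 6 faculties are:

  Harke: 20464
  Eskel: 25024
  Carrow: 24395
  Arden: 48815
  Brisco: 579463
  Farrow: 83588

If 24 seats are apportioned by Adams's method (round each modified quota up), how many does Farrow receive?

3

Standard divisor 781749/24 ≈ 32572.875; standard quotas: Harke 0.628, Eskel 0.768, Carrow 0.749, Arden 1.499, Brisco 17.790, Farrow 2.566.
Rounding up gives 1, 1, 1, 2, 18, 3 = 26 seats, so the divisor must be adjusted.
With modified divisor 37400: modified quotas Harke 0.547, Eskel 0.669, Carrow 0.652, Arden 1.305, Brisco 15.494, Farrow 2.235.
Rounding up: Harke 1, Eskel 1, Carrow 1, Arden 2, Brisco 16, Farrow 3 (total 24).
Farrow receives 3.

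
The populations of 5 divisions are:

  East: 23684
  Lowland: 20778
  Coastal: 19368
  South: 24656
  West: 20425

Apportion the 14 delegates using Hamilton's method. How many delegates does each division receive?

East: 3, Lowland: 3, Coastal: 2, South: 3, West: 3

Total 108911; standard divisor 108911/14 ≈ 7779.357.
Standard quotas: East 3.0445, Lowland 2.6709, Coastal 2.4897, South 3.1694, West 2.6255.
Lower quotas: East 3, Lowland 2, Coastal 2, South 3, West 2 (sum 12, leaving 2 seats).
Remainders in descending order: Lowland 0.6709, West 0.6255, Coastal 0.4897, South 0.1694, East 0.0445.
The surplus seats go to Lowland, West.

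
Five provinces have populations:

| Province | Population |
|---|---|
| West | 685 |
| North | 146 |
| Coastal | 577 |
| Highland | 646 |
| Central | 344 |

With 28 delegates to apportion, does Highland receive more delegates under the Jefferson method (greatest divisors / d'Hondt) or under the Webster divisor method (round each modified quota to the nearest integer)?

Jefferson: West 8, North 1, Coastal 7, Highland 8, Central 4.
Webster: West 8, North 2, Coastal 7, Highland 7, Central 4.
Highland gets 8 under Jefferson and 7 under Webster.

Jefferson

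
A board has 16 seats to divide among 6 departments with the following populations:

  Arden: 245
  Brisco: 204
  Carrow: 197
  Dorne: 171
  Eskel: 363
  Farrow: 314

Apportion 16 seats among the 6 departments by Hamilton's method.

Arden=3; Brisco=2; Carrow=2; Dorne=2; Eskel=4; Farrow=3

The standard divisor is 1494/16 ≈ 93.375.
Standard quotas: Arden 2.624, Brisco 2.185, Carrow 2.110, Dorne 1.831, Eskel 3.888, Farrow 3.363.
Lower quotas: Arden 2, Brisco 2, Carrow 2, Dorne 1, Eskel 3, Farrow 3 (sum 13, leaving 3 seats).
Remainders in descending order: Eskel 0.888, Dorne 0.831, Arden 0.624, Farrow 0.363, Brisco 0.185, Carrow 0.110.
The surplus seats go to Eskel, Dorne, Arden.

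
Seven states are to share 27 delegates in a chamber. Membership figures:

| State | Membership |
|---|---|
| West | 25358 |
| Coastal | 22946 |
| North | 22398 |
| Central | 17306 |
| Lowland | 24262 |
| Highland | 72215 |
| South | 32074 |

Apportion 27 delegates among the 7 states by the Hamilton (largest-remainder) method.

West: 3; Coastal: 3; North: 3; Central: 2; Lowland: 3; Highland: 9; South: 4

Standard divisor: 216559 ÷ 27 ≈ 8020.704.
Standard quotas: West 3.1616, Coastal 2.8608, North 2.7925, Central 2.1577, Lowland 3.0249, Highland 9.0036, South 3.9989.
Lower quotas: West 3, Coastal 2, North 2, Central 2, Lowland 3, Highland 9, South 3 (sum 24, leaving 3 seats).
Remainders in descending order: South 0.9989, Coastal 0.8608, North 0.7925, West 0.1616, Central 0.1577, Lowland 0.0249, Highland 0.0036.
Largest remainders: South, Coastal, North receive the extra seats.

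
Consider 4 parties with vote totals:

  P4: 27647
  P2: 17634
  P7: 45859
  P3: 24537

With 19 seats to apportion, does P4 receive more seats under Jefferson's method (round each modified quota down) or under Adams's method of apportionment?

Adams

Jefferson: P4 4, P2 3, P7 8, P3 4.
Adams: P4 5, P2 3, P7 7, P3 4.
P4 gets 4 under Jefferson and 5 under Adams.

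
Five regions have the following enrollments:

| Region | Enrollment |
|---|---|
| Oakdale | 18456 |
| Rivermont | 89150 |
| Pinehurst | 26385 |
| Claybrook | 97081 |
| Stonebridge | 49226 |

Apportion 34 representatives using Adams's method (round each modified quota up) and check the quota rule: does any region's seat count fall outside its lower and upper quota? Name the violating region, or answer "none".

none

Standard quotas: Oakdale 2.239, Rivermont 10.814, Pinehurst 3.200, Claybrook 11.776, Stonebridge 5.971.
Adams allocation: Oakdale 3, Rivermont 11, Pinehurst 3, Claybrook 11, Stonebridge 6.
Every allocation lies between the lower and upper quota.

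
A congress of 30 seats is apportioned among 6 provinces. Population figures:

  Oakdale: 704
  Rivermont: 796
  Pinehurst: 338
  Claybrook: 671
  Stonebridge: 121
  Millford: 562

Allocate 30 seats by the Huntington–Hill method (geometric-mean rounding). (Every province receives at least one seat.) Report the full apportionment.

With divisor 105: modified quotas Oakdale 6.705, Rivermont 7.581, Pinehurst 3.219, Claybrook 6.390, Stonebridge 1.152, Millford 5.352.
Geometric-mean thresholds: Oakdale √(6·7)=6.481, Rivermont √(7·8)=7.483, Pinehurst √(3·4)=3.464, Claybrook √(6·7)=6.481, Stonebridge √(1·2)=1.414, Millford √(5·6)=5.477.
Each quota rounded against its threshold gives Oakdale 7, Rivermont 8, Pinehurst 3, Claybrook 6, Stonebridge 1, Millford 5 (total 30).

Oakdale: 7; Rivermont: 8; Pinehurst: 3; Claybrook: 6; Stonebridge: 1; Millford: 5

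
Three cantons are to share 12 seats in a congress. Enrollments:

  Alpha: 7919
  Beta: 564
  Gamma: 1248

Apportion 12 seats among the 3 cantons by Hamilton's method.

Standard divisor: 9731 ÷ 12 ≈ 810.917.
Standard quotas: Alpha 9.7655, Beta 0.6955, Gamma 1.5390.
Lower quotas: Alpha 9, Beta 0, Gamma 1 (sum 10, leaving 2 seats).
Remainders in descending order: Alpha 0.7655, Beta 0.6955, Gamma 0.5390.
The surplus seats go to Alpha, Beta.

Alpha: 10, Beta: 1, Gamma: 1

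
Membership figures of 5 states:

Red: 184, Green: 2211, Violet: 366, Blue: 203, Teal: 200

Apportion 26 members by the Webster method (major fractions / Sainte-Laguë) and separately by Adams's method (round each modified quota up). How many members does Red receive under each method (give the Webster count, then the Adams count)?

1 and 2

Webster: Red 1, Green 18, Violet 3, Blue 2, Teal 2.
Adams: Red 2, Green 17, Violet 3, Blue 2, Teal 2.
Red gets 1 under Webster and 2 under Adams.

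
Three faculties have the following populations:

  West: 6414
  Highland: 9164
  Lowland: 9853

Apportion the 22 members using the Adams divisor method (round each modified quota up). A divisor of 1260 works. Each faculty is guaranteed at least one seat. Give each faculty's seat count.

With modified divisor 1260: modified quotas West 5.090, Highland 7.273, Lowland 7.820.
Rounding up: West 6, Highland 8, Lowland 8 (total 22).

West 6, Highland 8, Lowland 8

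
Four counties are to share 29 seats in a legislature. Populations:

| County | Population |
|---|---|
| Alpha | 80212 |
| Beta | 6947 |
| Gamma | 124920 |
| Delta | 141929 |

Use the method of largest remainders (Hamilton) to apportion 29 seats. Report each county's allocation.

Total 354008; standard divisor 354008/29 ≈ 12207.172.
Standard quotas: Alpha 6.5709, Beta 0.5691, Gamma 10.2333, Delta 11.6267.
Lower quotas: Alpha 6, Beta 0, Gamma 10, Delta 11 (sum 27, leaving 2 seats).
Remainders in descending order: Delta 0.6267, Alpha 0.5709, Beta 0.5691, Gamma 0.2333.
Largest remainders: Delta, Alpha receive the extra seats.

Alpha: 7, Beta: 0, Gamma: 10, Delta: 12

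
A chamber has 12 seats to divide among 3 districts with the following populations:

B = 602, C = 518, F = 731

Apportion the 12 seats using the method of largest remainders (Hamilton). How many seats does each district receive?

Total 1851; standard divisor 1851/12 ≈ 154.25.
Standard quotas: B 3.903, C 3.358, F 4.739.
Lower quotas: B 3, C 3, F 4 (sum 10, leaving 2 seats).
Remainders in descending order: B 0.903, F 0.739, C 0.358.
Largest remainders: B, F receive the extra seats.

B=4, C=3, F=5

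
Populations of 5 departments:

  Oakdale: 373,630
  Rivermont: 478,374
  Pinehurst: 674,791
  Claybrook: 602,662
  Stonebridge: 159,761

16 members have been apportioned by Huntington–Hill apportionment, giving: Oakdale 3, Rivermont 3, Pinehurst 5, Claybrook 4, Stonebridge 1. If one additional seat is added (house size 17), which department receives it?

Rivermont

Priority for the next seat is population ÷ (√(s·(s+1))).
Priorities: Oakdale 107857.691, Rivermont 138094.679, Pinehurst 123199.417, Claybrook 134759.320, Stonebridge 112968.086.
Highest priority: Rivermont.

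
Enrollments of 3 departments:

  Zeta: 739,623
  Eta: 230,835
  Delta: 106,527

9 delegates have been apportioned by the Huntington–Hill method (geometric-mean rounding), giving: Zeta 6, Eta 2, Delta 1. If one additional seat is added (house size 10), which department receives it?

Zeta

Priority for the next seat is population ÷ (√(s·(s+1))).
Priorities: Zeta 114126.307, Eta 94237.994, Delta 75325.964.
Highest priority: Zeta.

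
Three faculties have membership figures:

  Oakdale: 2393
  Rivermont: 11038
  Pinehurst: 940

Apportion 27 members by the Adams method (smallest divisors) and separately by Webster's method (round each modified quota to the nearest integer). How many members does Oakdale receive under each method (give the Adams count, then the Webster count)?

5 and 4

Adams: Oakdale 5, Rivermont 20, Pinehurst 2.
Webster: Oakdale 4, Rivermont 21, Pinehurst 2.
Oakdale gets 5 under Adams and 4 under Webster.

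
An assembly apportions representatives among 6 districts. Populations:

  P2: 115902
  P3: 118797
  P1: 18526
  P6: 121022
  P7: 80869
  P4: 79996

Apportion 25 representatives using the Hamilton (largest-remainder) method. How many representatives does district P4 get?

The standard divisor is 535112/25 ≈ 21404.48.
Standard quotas: P2 5.4148, P3 5.5501, P1 0.8655, P6 5.6540, P7 3.7781, P4 3.7373.
Lower quotas: P2 5, P3 5, P1 0, P6 5, P7 3, P4 3 (sum 21, leaving 4 seats).
Remainders in descending order: P1 0.8655, P7 0.7781, P4 0.7373, P6 0.6540, P3 0.5501, P2 0.4148.
The surplus seats go to P1, P7, P4, P6.
P4 receives 4.

4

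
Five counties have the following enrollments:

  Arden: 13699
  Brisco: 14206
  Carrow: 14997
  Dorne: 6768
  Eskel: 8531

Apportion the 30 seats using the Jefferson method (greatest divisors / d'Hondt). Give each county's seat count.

Arden=7, Brisco=8, Carrow=8, Dorne=3, Eskel=4

Standard divisor 58201/30 ≈ 1940.033; standard quotas: Arden 7.061, Brisco 7.323, Carrow 7.730, Dorne 3.489, Eskel 4.397.
Rounding down gives 7, 7, 7, 3, 4 = 28 seats, so the divisor must be adjusted.
With modified divisor 1740: modified quotas Arden 7.873, Brisco 8.164, Carrow 8.619, Dorne 3.890, Eskel 4.903.
Rounding down: Arden 7, Brisco 8, Carrow 8, Dorne 3, Eskel 4 (total 30).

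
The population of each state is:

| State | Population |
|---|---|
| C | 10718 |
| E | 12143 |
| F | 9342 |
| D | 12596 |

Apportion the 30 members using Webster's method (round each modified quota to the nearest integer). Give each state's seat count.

C 7; E 8; F 6; D 9

Standard divisor 44799/30 ≈ 1493.3; standard quotas: C 7.177, E 8.132, F 6.256, D 8.435.
Rounding to the nearest integer gives 7, 8, 6, 8 = 29 seats, so the divisor must be adjusted.
With modified divisor 1460: modified quotas C 7.341, E 8.317, F 6.399, D 8.627.
Rounding to the nearest integer: C 7, E 8, F 6, D 9 (total 30).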